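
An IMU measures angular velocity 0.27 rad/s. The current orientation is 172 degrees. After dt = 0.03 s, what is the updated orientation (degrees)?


delta_theta = w * dt = 0.27 * 0.03 = 0.0081 rad
= 0.4641 deg
theta_new = 172 + 0.4641 = 172.4641 deg


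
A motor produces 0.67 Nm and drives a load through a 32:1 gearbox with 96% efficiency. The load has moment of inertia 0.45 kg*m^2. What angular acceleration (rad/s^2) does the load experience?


tau_out = tau_motor * N * eta
= 0.67 * 32 * 0.96 = 20.5824 Nm
alpha = tau_out / I = 20.5824 / 0.45
= 45.7387 rad/s^2


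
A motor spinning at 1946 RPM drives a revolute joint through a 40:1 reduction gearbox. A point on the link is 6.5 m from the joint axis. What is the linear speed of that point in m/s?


omega_motor = 1946 * 2*pi/60 = 203.7846 rad/s
omega_joint = omega_motor / 40 = 5.0946 rad/s
v = omega_joint * r = 5.0946 * 6.5
= 33.115 m/s


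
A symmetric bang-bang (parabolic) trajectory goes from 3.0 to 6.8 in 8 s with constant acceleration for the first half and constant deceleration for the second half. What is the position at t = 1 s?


Symmetric rest-to-rest: each phase covers (pf-p0)/2 in time T/2. 0.5*a*(T/2)^2 = (pf-p0)/2 => a = 4*(pf-p0)/T^2
a = 4*(6.8-3.0)/8^2 = 0.2375
t = 1 is in the acceleration phase (t <= T/2).
p = p0 + 0.5*a*t^2 = 3.0 + 0.5*0.2375*1^2
= 3.1187


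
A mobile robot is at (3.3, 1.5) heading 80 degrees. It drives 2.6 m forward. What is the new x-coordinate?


x_new = x0 + d*cos(theta)
= 3.3 + 2.6*cos(80)
= 3.3 + 0.4515
= 3.7515


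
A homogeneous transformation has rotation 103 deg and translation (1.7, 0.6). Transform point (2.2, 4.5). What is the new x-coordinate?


x' = cos(theta)*px - sin(theta)*py + tx
= -0.225*2.2 - 0.9744*4.5 + 1.7
= -3.1796


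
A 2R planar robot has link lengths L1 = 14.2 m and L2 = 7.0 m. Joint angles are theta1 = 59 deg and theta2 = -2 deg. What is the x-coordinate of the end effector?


Convert angles to radians: theta1 = 1.0297, theta2 = -0.0349
x = L1*cos(theta1) + L2*cos(theta1+theta2)
x = 7.3135 + 3.8125
x = 11.126


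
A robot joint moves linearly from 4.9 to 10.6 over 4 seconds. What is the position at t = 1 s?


s = t/T = 1/4 = 0.25
p(t) = p0 + (pf-p0)*s
= 4.9 + (10.6 - 4.9) * 0.25
= 6.325


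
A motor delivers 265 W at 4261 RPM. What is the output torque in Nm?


omega = 4261 * 2*pi/60 = 446.2109 rad/s
tau = P / omega = 265 / 446.2109
= 0.5939 Nm


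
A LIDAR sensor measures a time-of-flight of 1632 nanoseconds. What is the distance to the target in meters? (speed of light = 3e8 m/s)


tof = 1632 ns = 1.632e-06 s
dist = c * tof / 2
= 3e8 * 1.632e-06 / 2
= 244.8 m


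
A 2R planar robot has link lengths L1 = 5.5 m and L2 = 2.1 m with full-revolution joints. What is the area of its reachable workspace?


r_max = L1 + L2 = 7.6 m
r_min = |L1 - L2| = 3.4 m
Area = pi*(r_max^2 - r_min^2)
= pi*(57.76 - 11.56)
= pi * 46.2
= 145.1416 m^2


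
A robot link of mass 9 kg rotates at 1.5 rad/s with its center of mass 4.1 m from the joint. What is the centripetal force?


F = m * omega^2 * r
= 9 * 1.5^2 * 4.1
= 9 * 2.25 * 4.1
= 83.025 N


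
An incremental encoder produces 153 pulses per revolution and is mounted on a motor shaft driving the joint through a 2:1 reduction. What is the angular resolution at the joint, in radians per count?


counts per rev = 153
effective counts at joint = 153 * 2 = 306
resolution = 2*pi / 306
= 0.0205 rad/count


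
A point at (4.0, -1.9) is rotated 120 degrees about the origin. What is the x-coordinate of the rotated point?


x' = x*cos(theta) - y*sin(theta)
cos(120 deg) = -0.5, sin(120 deg) = 0.866
x' = 4.0 * -0.5 - -1.9 * 0.866
= -2.0 - -1.6454
= -0.3546


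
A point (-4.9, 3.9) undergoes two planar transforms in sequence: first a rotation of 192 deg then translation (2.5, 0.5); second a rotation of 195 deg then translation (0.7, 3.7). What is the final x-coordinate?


After transform 1:
x1 = cos(192)*-4.9 - sin(192)*3.9 + 2.5 = 8.1038
y1 = sin(192)*-4.9 + cos(192)*3.9 + 0.5 = -2.296
After transform 2:
x2 = cos(195)*8.1038 - sin(195)*-2.296 + 0.7
= -7.7219


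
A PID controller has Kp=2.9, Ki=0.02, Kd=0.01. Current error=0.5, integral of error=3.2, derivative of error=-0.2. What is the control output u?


u = Kp*e + Ki*int(e) + Kd*de/dt
= 2.9*0.5 + 0.02*3.2 + 0.01*(-0.2)
= 1.45 + 0.064 + -0.002
= 1.512


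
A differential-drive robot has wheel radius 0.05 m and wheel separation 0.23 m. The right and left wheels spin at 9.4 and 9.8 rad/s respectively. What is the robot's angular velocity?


vR = r*wR = 0.05*9.4 = 0.47 m/s
vL = r*wL = 0.05*9.8 = 0.49 m/s
v = (vR+vL)/2 = 0.48 m/s
omega = (vR-vL)/L = -0.087 rad/s
angular velocity = -0.087 rad/s


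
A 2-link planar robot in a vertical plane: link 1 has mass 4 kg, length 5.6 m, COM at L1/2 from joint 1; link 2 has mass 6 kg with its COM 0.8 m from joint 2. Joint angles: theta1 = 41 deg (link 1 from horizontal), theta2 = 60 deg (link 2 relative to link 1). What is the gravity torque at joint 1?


Horizontal distance from joint 1 to link-1 COM:
  x_c1 = (L1/2)*cos(t1) = 2.8 * 0.7547 = 2.1132 m
Horizontal distance from joint 1 to link-2 COM:
  x_c2 = L1*cos(t1) + Lc2*cos(t1+t2)
       = 5.6*0.7547 + 0.8*-0.1908 = 4.0737 m
tau1 = m1*g*x_c1 + m2*g*x_c2
     = 4*9.81*2.1132 + 6*9.81*4.0737
     = 82.9215 + 239.7795
     = 322.701 Nm


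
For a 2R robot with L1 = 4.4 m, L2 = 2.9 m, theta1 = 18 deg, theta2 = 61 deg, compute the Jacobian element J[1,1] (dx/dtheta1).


J[1,1] = -L1*sin(t1) - L2*sin(t1+t2)
= -4.4*sin(18) - 2.9*sin(79)
= -4.2064


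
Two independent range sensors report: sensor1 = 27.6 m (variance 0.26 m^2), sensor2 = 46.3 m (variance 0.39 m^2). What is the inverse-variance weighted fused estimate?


w1 = (1/var1) / (1/var1 + 1/var2)
   = 3.8462 / (3.8462 + 2.5641) = 0.6
w2 = 1 - w1 = 0.4
fused = w1*s1 + w2*s2 = 16.56 + 18.52
= 35.08 m


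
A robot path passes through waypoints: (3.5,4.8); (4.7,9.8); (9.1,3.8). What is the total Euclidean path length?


Segment lengths:
  seg1 = sqrt((1.2)^2 + (5.0)^2) = 5.142
  seg2 = sqrt((4.4)^2 + (-6.0)^2) = 7.4404
Total = 12.5824


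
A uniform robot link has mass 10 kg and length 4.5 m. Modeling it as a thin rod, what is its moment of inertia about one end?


I = (1/3) * m * L^2
= (1/3) * 10 * 4.5^2
= 0.333333 * 10 * 20.25
= 67.5 kg*m^2


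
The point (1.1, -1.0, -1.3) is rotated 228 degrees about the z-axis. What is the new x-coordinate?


Rotation about z-axis: x' = x*cos(theta) - y*sin(theta)
= 1.1 * -0.6691 - -1.0 * -0.7431
= -1.4792


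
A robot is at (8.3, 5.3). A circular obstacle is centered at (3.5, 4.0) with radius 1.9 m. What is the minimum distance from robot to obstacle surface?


center_dist = sqrt((8.3-3.5)^2 + (5.3-4.0)^2)
= sqrt(23.04 + 1.69)
= 4.9729
min_dist = center_dist - radius = 4.9729 - 1.9 = 3.0729 m


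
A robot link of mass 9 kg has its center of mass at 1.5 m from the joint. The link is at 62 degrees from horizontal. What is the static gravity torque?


tau = m*g*L*cos(angle)
= 9 * 9.81 * 1.5 * cos(62 deg)
= 9 * 9.81 * 1.5 * 0.4695
= 62.1745 Nm


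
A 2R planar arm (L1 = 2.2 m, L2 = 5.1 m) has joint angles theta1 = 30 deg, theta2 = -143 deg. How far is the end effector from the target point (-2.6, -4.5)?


End effector via forward kinematics:
x = L1*cos(t1) + L2*cos(t1+t2) = -0.0875
y = L1*sin(t1) + L2*sin(t1+t2) = -3.5946
Distance to target:
d = sqrt((-2.6 - -0.0875)^2 + (-4.5 - -3.5946)^2)
= sqrt(6.3128 + 0.8198)
= 2.6707 m


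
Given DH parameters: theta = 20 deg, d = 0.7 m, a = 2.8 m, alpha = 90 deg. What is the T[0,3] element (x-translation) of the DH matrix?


T[0,3] = a * cos(theta)
= 2.8 * cos(20 deg)
= 2.8 * 0.9397
= 2.6311


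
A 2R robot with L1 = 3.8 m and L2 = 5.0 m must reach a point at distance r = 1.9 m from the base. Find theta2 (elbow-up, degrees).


cos(theta2) = (r^2 - L1^2 - L2^2) / (2*L1*L2)
cos(theta2) = (3.61 - 14.44 - 25.0) / 38.0
cos(theta2) = -0.942895
theta2 = 160.5435 degrees


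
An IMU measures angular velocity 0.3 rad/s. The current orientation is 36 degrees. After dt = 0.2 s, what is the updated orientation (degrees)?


delta_theta = w * dt = 0.3 * 0.2 = 0.06 rad
= 3.4377 deg
theta_new = 36 + 3.4377 = 39.4377 deg


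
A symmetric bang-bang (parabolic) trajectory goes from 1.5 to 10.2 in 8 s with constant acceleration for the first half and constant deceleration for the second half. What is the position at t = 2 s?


Symmetric rest-to-rest: each phase covers (pf-p0)/2 in time T/2. 0.5*a*(T/2)^2 = (pf-p0)/2 => a = 4*(pf-p0)/T^2
a = 4*(10.2-1.5)/8^2 = 0.5437
t = 2 is in the acceleration phase (t <= T/2).
p = p0 + 0.5*a*t^2 = 1.5 + 0.5*0.5437*2^2
= 2.5875


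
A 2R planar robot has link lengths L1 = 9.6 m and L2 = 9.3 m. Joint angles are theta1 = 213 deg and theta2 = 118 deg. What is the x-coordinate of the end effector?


Convert angles to radians: theta1 = 3.7176, theta2 = 2.0595
x = L1*cos(theta1) + L2*cos(theta1+theta2)
x = -8.0512 + 8.134
x = 0.0827


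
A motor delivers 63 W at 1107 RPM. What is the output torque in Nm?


omega = 1107 * 2*pi/60 = 115.9248 rad/s
tau = P / omega = 63 / 115.9248
= 0.5435 Nm


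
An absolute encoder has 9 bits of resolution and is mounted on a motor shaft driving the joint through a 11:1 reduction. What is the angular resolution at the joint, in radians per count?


counts = 2^9 = 512
effective counts at joint = 512 * 11 = 5632
resolution = 2*pi / 5632
= 0.0011 rad/count


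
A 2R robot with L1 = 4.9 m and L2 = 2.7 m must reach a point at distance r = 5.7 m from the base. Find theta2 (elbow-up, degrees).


cos(theta2) = (r^2 - L1^2 - L2^2) / (2*L1*L2)
cos(theta2) = (32.49 - 24.01 - 7.29) / 26.46
cos(theta2) = 0.044974
theta2 = 87.4223 degrees


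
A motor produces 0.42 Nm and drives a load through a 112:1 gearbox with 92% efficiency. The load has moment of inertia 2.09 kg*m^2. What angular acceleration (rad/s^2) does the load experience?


tau_out = tau_motor * N * eta
= 0.42 * 112 * 0.92 = 43.2768 Nm
alpha = tau_out / I = 43.2768 / 2.09
= 20.7066 rad/s^2


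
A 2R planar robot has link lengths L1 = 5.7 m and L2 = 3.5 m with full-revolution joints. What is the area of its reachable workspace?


r_max = L1 + L2 = 9.2 m
r_min = |L1 - L2| = 2.2 m
Area = pi*(r_max^2 - r_min^2)
= pi*(84.64 - 4.84)
= pi * 79.8
= 250.6991 m^2


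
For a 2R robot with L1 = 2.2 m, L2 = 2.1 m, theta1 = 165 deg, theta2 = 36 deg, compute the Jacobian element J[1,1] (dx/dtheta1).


J[1,1] = -L1*sin(t1) - L2*sin(t1+t2)
= -2.2*sin(165) - 2.1*sin(201)
= 0.1832


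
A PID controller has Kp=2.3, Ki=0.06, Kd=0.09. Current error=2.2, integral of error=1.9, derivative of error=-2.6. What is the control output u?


u = Kp*e + Ki*int(e) + Kd*de/dt
= 2.3*2.2 + 0.06*1.9 + 0.09*(-2.6)
= 5.06 + 0.114 + -0.234
= 4.94


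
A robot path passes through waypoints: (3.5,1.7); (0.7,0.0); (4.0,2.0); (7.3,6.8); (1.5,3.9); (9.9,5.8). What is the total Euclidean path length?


Segment lengths:
  seg1 = sqrt((-2.8)^2 + (-1.7)^2) = 3.2757
  seg2 = sqrt((3.3)^2 + (2.0)^2) = 3.8588
  seg3 = sqrt((3.3)^2 + (4.8)^2) = 5.8249
  seg4 = sqrt((-5.8)^2 + (-2.9)^2) = 6.4846
  seg5 = sqrt((8.4)^2 + (1.9)^2) = 8.6122
Total = 28.0562


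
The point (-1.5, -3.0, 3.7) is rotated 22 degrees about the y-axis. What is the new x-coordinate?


Rotation about y-axis: x' = x*cos(theta) + z*sin(theta)
= -1.5 * 0.9272 + 3.7 * 0.3746
= -0.0047


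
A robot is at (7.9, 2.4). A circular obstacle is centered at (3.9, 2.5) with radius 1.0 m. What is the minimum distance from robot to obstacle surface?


center_dist = sqrt((7.9-3.9)^2 + (2.4-2.5)^2)
= sqrt(16.0 + 0.01)
= 4.0012
min_dist = center_dist - radius = 4.0012 - 1.0 = 3.0012 m


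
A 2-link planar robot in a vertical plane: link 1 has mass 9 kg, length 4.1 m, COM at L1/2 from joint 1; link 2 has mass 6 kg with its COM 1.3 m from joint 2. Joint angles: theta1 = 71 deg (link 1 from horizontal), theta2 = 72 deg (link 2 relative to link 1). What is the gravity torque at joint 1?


Horizontal distance from joint 1 to link-1 COM:
  x_c1 = (L1/2)*cos(t1) = 2.05 * 0.3256 = 0.6674 m
Horizontal distance from joint 1 to link-2 COM:
  x_c2 = L1*cos(t1) + Lc2*cos(t1+t2)
       = 4.1*0.3256 + 1.3*-0.7986 = 0.2966 m
tau1 = m1*g*x_c1 + m2*g*x_c2
     = 9*9.81*0.6674 + 6*9.81*0.2966
     = 58.926 + 17.4581
     = 76.3841 Nm


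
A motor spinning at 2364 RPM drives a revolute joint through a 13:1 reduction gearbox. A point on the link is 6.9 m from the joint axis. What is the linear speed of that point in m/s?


omega_motor = 2364 * 2*pi/60 = 247.5575 rad/s
omega_joint = omega_motor / 13 = 19.0429 rad/s
v = omega_joint * r = 19.0429 * 6.9
= 131.3959 m/s


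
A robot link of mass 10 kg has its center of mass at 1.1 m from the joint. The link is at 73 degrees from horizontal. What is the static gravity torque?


tau = m*g*L*cos(angle)
= 10 * 9.81 * 1.1 * cos(73 deg)
= 10 * 9.81 * 1.1 * 0.2924
= 31.5498 Nm


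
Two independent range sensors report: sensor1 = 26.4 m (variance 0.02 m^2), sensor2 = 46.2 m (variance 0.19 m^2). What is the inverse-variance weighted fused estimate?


w1 = (1/var1) / (1/var1 + 1/var2)
   = 50.0 / (50.0 + 5.2632) = 0.9048
w2 = 1 - w1 = 0.0952
fused = w1*s1 + w2*s2 = 23.8857 + 4.4
= 28.2857 m


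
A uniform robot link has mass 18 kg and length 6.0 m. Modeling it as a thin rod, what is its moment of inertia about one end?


I = (1/3) * m * L^2
= (1/3) * 18 * 6.0^2
= 0.333333 * 18 * 36.0
= 216.0 kg*m^2


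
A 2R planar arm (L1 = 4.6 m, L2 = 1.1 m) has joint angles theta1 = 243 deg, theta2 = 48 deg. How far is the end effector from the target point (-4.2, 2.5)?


End effector via forward kinematics:
x = L1*cos(t1) + L2*cos(t1+t2) = -1.6942
y = L1*sin(t1) + L2*sin(t1+t2) = -5.1256
Distance to target:
d = sqrt((-4.2 - -1.6942)^2 + (2.5 - -5.1256)^2)
= sqrt(6.2793 + 58.1493)
= 8.0267 m


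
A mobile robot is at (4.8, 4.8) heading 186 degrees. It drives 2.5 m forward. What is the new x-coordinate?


x_new = x0 + d*cos(theta)
= 4.8 + 2.5*cos(186)
= 4.8 + -2.4863
= 2.3137


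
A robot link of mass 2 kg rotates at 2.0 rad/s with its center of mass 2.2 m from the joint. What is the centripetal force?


F = m * omega^2 * r
= 2 * 2.0^2 * 2.2
= 2 * 4.0 * 2.2
= 17.6 N


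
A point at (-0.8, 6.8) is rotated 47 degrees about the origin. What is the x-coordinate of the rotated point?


x' = x*cos(theta) - y*sin(theta)
cos(47 deg) = 0.682, sin(47 deg) = 0.7314
x' = -0.8 * 0.682 - 6.8 * 0.7314
= -0.5456 - 4.9732
= -5.5188


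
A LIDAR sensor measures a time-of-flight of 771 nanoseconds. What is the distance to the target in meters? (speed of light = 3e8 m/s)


tof = 771 ns = 7.71e-07 s
dist = c * tof / 2
= 3e8 * 7.71e-07 / 2
= 115.65 m


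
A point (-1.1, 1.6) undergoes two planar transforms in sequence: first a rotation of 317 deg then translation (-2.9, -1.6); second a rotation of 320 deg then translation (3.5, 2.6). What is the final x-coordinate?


After transform 1:
x1 = cos(317)*-1.1 - sin(317)*1.6 + -2.9 = -2.6133
y1 = sin(317)*-1.1 + cos(317)*1.6 + -1.6 = 0.3204
After transform 2:
x2 = cos(320)*-2.6133 - sin(320)*0.3204 + 3.5
= 1.704


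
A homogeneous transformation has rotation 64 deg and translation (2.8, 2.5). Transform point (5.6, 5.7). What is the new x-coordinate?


x' = cos(theta)*px - sin(theta)*py + tx
= 0.4384*5.6 - 0.8988*5.7 + 2.8
= 0.1318


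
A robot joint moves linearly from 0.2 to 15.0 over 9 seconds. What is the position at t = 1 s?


s = t/T = 1/9 = 0.1111
p(t) = p0 + (pf-p0)*s
= 0.2 + (15.0 - 0.2) * 0.1111
= 1.8444


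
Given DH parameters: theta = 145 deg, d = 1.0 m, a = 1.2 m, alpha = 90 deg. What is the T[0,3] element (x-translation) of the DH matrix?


T[0,3] = a * cos(theta)
= 1.2 * cos(145 deg)
= 1.2 * -0.8192
= -0.983


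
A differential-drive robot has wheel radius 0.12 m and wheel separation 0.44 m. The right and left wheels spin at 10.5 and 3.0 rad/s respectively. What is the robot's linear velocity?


vR = r*wR = 0.12*10.5 = 1.26 m/s
vL = r*wL = 0.12*3.0 = 0.36 m/s
v = (vR+vL)/2 = 0.81 m/s
omega = (vR-vL)/L = 2.0455 rad/s
linear velocity = 0.81 m/s


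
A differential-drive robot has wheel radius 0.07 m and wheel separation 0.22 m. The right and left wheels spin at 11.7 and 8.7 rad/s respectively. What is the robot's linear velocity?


vR = r*wR = 0.07*11.7 = 0.819 m/s
vL = r*wL = 0.07*8.7 = 0.609 m/s
v = (vR+vL)/2 = 0.714 m/s
omega = (vR-vL)/L = 0.9545 rad/s
linear velocity = 0.714 m/s


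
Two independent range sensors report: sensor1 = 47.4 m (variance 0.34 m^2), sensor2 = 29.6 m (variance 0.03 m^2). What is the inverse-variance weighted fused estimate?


w1 = (1/var1) / (1/var1 + 1/var2)
   = 2.9412 / (2.9412 + 33.3333) = 0.0811
w2 = 1 - w1 = 0.9189
fused = w1*s1 + w2*s2 = 3.8432 + 27.2
= 31.0432 m


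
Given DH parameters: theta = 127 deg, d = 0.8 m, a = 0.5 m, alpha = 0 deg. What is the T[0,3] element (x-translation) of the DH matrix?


T[0,3] = a * cos(theta)
= 0.5 * cos(127 deg)
= 0.5 * -0.6018
= -0.3009


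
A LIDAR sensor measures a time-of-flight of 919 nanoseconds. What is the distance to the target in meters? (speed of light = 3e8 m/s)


tof = 919 ns = 9.19e-07 s
dist = c * tof / 2
= 3e8 * 9.19e-07 / 2
= 137.85 m


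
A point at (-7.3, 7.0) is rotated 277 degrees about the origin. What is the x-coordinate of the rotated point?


x' = x*cos(theta) - y*sin(theta)
cos(277 deg) = 0.1219, sin(277 deg) = -0.9925
x' = -7.3 * 0.1219 - 7.0 * -0.9925
= -0.8896 - -6.9478
= 6.0582


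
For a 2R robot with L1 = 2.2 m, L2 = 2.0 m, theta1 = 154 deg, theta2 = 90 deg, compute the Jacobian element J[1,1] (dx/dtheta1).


J[1,1] = -L1*sin(t1) - L2*sin(t1+t2)
= -2.2*sin(154) - 2.0*sin(244)
= 0.8332


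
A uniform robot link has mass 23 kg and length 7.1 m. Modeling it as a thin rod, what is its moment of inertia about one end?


I = (1/3) * m * L^2
= (1/3) * 23 * 7.1^2
= 0.333333 * 23 * 50.41
= 386.4767 kg*m^2


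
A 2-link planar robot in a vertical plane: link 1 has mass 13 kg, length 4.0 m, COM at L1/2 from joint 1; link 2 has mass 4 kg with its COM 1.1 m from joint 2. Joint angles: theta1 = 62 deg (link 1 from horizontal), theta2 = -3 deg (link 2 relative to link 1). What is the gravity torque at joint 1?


Horizontal distance from joint 1 to link-1 COM:
  x_c1 = (L1/2)*cos(t1) = 2.0 * 0.4695 = 0.9389 m
Horizontal distance from joint 1 to link-2 COM:
  x_c2 = L1*cos(t1) + Lc2*cos(t1+t2)
       = 4.0*0.4695 + 1.1*0.515 = 2.4444 m
tau1 = m1*g*x_c1 + m2*g*x_c2
     = 13*9.81*0.9389 + 4*9.81*2.4444
     = 119.7434 + 95.9194
     = 215.6628 Nm


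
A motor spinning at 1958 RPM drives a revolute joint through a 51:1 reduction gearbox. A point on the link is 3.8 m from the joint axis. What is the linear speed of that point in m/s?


omega_motor = 1958 * 2*pi/60 = 205.0413 rad/s
omega_joint = omega_motor / 51 = 4.0204 rad/s
v = omega_joint * r = 4.0204 * 3.8
= 15.2776 m/s


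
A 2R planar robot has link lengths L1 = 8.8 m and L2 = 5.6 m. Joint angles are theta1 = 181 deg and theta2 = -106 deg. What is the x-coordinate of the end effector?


Convert angles to radians: theta1 = 3.159, theta2 = -1.85
x = L1*cos(theta1) + L2*cos(theta1+theta2)
x = -8.7987 + 1.4494
x = -7.3493


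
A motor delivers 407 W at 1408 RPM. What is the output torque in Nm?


omega = 1408 * 2*pi/60 = 147.4454 rad/s
tau = P / omega = 407 / 147.4454
= 2.7603 Nm


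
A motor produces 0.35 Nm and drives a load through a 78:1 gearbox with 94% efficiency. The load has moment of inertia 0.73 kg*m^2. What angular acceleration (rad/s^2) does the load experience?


tau_out = tau_motor * N * eta
= 0.35 * 78 * 0.94 = 25.662 Nm
alpha = tau_out / I = 25.662 / 0.73
= 35.1534 rad/s^2


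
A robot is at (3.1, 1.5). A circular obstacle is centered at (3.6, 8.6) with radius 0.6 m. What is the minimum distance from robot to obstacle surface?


center_dist = sqrt((3.1-3.6)^2 + (1.5-8.6)^2)
= sqrt(0.25 + 50.41)
= 7.1176
min_dist = center_dist - radius = 7.1176 - 0.6 = 6.5176 m


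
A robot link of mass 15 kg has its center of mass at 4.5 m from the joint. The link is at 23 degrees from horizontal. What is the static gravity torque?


tau = m*g*L*cos(angle)
= 15 * 9.81 * 4.5 * cos(23 deg)
= 15 * 9.81 * 4.5 * 0.9205
= 609.5353 Nm


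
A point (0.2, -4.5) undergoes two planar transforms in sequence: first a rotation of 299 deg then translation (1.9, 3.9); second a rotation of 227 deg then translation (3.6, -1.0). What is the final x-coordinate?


After transform 1:
x1 = cos(299)*0.2 - sin(299)*-4.5 + 1.9 = -1.9388
y1 = sin(299)*0.2 + cos(299)*-4.5 + 3.9 = 1.5434
After transform 2:
x2 = cos(227)*-1.9388 - sin(227)*1.5434 + 3.6
= 6.0511


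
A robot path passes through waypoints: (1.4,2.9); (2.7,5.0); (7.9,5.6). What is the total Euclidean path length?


Segment lengths:
  seg1 = sqrt((1.3)^2 + (2.1)^2) = 2.4698
  seg2 = sqrt((5.2)^2 + (0.6)^2) = 5.2345
Total = 7.7043


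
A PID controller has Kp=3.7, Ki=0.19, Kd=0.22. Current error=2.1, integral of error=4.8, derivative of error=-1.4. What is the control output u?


u = Kp*e + Ki*int(e) + Kd*de/dt
= 3.7*2.1 + 0.19*4.8 + 0.22*(-1.4)
= 7.77 + 0.912 + -0.308
= 8.374


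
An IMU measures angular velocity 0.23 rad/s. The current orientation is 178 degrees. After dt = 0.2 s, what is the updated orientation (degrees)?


delta_theta = w * dt = 0.23 * 0.2 = 0.046 rad
= 2.6356 deg
theta_new = 178 + 2.6356 = 180.6356 deg


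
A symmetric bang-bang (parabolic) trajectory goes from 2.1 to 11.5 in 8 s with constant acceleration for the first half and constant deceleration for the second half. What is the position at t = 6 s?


Symmetric rest-to-rest: each phase covers (pf-p0)/2 in time T/2. 0.5*a*(T/2)^2 = (pf-p0)/2 => a = 4*(pf-p0)/T^2
a = 4*(11.5-2.1)/8^2 = 0.5875
t = 6 is in the deceleration phase (t > T/2).
p = pf - 0.5*a*(T-t)^2 = 11.5 - 0.5*0.5875*2^2
= 10.325


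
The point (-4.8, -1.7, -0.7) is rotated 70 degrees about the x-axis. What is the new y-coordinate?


Rotation about x-axis: y' = y*cos(theta) - z*sin(theta)
= -1.7 * 0.342 - -0.7 * 0.9397
= 0.0764


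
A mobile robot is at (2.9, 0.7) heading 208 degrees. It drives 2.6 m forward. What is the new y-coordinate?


y_new = y0 + d*sin(theta)
= 0.7 + 2.6*sin(208)
= 0.7 + -1.2206
= -0.5206


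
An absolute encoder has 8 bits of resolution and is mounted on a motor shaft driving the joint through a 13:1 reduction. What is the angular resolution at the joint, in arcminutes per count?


counts = 2^8 = 256
effective counts at joint = 256 * 13 = 3328
resolution = 360*60 / 3328
= 6.4904 arcmin/count


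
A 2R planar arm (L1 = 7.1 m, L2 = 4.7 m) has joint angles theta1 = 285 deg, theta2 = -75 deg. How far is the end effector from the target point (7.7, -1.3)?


End effector via forward kinematics:
x = L1*cos(t1) + L2*cos(t1+t2) = -2.2327
y = L1*sin(t1) + L2*sin(t1+t2) = -9.2081
Distance to target:
d = sqrt((7.7 - -2.2327)^2 + (-1.3 - -9.2081)^2)
= sqrt(98.6586 + 62.5376)
= 12.6963 m


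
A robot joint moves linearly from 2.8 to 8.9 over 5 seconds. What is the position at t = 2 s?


s = t/T = 2/5 = 0.4
p(t) = p0 + (pf-p0)*s
= 2.8 + (8.9 - 2.8) * 0.4
= 5.24


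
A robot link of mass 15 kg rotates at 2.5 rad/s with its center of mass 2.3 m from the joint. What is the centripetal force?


F = m * omega^2 * r
= 15 * 2.5^2 * 2.3
= 15 * 6.25 * 2.3
= 215.625 N


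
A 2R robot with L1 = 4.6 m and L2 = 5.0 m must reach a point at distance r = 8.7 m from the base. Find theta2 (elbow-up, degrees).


cos(theta2) = (r^2 - L1^2 - L2^2) / (2*L1*L2)
cos(theta2) = (75.69 - 21.16 - 25.0) / 46.0
cos(theta2) = 0.641957
theta2 = 50.0621 degrees


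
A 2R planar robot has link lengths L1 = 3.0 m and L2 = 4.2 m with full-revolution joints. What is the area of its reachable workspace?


r_max = L1 + L2 = 7.2 m
r_min = |L1 - L2| = 1.2 m
Area = pi*(r_max^2 - r_min^2)
= pi*(51.84 - 1.44)
= pi * 50.4
= 158.3363 m^2


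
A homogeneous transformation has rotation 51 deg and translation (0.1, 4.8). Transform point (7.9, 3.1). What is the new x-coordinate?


x' = cos(theta)*px - sin(theta)*py + tx
= 0.6293*7.9 - 0.7771*3.1 + 0.1
= 2.6625


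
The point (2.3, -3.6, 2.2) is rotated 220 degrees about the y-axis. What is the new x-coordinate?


Rotation about y-axis: x' = x*cos(theta) + z*sin(theta)
= 2.3 * -0.766 + 2.2 * -0.6428
= -3.176


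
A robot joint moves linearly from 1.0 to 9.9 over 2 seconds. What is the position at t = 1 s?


s = t/T = 1/2 = 0.5
p(t) = p0 + (pf-p0)*s
= 1.0 + (9.9 - 1.0) * 0.5
= 5.45


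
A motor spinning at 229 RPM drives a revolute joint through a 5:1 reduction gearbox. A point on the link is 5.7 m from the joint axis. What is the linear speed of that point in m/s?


omega_motor = 229 * 2*pi/60 = 23.9808 rad/s
omega_joint = omega_motor / 5 = 4.7962 rad/s
v = omega_joint * r = 4.7962 * 5.7
= 27.3381 m/s


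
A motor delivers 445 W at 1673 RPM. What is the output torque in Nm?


omega = 1673 * 2*pi/60 = 175.1962 rad/s
tau = P / omega = 445 / 175.1962
= 2.54 Nm


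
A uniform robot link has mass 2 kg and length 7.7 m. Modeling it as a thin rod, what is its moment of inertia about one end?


I = (1/3) * m * L^2
= (1/3) * 2 * 7.7^2
= 0.333333 * 2 * 59.29
= 39.5267 kg*m^2


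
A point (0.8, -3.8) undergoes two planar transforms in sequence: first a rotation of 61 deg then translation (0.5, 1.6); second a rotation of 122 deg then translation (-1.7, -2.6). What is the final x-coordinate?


After transform 1:
x1 = cos(61)*0.8 - sin(61)*-3.8 + 0.5 = 4.2114
y1 = sin(61)*0.8 + cos(61)*-3.8 + 1.6 = 0.4574
After transform 2:
x2 = cos(122)*4.2114 - sin(122)*0.4574 + -1.7
= -4.3196


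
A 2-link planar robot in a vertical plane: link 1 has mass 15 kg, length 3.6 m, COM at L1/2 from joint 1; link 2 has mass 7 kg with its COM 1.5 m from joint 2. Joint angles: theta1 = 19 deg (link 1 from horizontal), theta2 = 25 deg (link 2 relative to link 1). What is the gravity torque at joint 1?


Horizontal distance from joint 1 to link-1 COM:
  x_c1 = (L1/2)*cos(t1) = 1.8 * 0.9455 = 1.7019 m
Horizontal distance from joint 1 to link-2 COM:
  x_c2 = L1*cos(t1) + Lc2*cos(t1+t2)
       = 3.6*0.9455 + 1.5*0.7193 = 4.4829 m
tau1 = m1*g*x_c1 + m2*g*x_c2
     = 15*9.81*1.7019 + 7*9.81*4.4829
     = 250.4395 + 307.8391
     = 558.2786 Nm


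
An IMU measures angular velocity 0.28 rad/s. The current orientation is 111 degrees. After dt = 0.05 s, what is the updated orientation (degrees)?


delta_theta = w * dt = 0.28 * 0.05 = 0.014 rad
= 0.8021 deg
theta_new = 111 + 0.8021 = 111.8021 deg


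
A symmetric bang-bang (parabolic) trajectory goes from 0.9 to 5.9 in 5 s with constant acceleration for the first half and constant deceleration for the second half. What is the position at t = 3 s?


Symmetric rest-to-rest: each phase covers (pf-p0)/2 in time T/2. 0.5*a*(T/2)^2 = (pf-p0)/2 => a = 4*(pf-p0)/T^2
a = 4*(5.9-0.9)/5^2 = 0.8
t = 3 is in the deceleration phase (t > T/2).
p = pf - 0.5*a*(T-t)^2 = 5.9 - 0.5*0.8*2^2
= 4.3


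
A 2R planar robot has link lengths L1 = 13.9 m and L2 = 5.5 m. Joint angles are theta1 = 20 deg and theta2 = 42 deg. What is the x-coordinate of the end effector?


Convert angles to radians: theta1 = 0.3491, theta2 = 0.733
x = L1*cos(theta1) + L2*cos(theta1+theta2)
x = 13.0617 + 2.5821
x = 15.6438


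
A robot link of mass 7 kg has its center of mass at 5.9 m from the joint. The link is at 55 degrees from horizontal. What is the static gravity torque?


tau = m*g*L*cos(angle)
= 7 * 9.81 * 5.9 * cos(55 deg)
= 7 * 9.81 * 5.9 * 0.5736
= 232.3862 Nm


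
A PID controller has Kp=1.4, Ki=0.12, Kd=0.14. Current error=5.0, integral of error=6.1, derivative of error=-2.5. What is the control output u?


u = Kp*e + Ki*int(e) + Kd*de/dt
= 1.4*5.0 + 0.12*6.1 + 0.14*(-2.5)
= 7.0 + 0.732 + -0.35
= 7.382


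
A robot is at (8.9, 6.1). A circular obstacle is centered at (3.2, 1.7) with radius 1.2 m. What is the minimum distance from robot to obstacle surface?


center_dist = sqrt((8.9-3.2)^2 + (6.1-1.7)^2)
= sqrt(32.49 + 19.36)
= 7.2007
min_dist = center_dist - radius = 7.2007 - 1.2 = 6.0007 m


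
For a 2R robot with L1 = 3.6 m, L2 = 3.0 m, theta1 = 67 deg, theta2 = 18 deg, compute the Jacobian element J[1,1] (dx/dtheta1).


J[1,1] = -L1*sin(t1) - L2*sin(t1+t2)
= -3.6*sin(67) - 3.0*sin(85)
= -6.3024


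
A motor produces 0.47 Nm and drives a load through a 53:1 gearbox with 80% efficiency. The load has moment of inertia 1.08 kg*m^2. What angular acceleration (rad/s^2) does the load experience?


tau_out = tau_motor * N * eta
= 0.47 * 53 * 0.8 = 19.928 Nm
alpha = tau_out / I = 19.928 / 1.08
= 18.4519 rad/s^2


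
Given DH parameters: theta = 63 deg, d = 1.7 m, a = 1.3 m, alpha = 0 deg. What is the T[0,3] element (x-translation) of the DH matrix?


T[0,3] = a * cos(theta)
= 1.3 * cos(63 deg)
= 1.3 * 0.454
= 0.5902


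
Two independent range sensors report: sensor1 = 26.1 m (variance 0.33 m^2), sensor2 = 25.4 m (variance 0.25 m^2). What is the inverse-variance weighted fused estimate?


w1 = (1/var1) / (1/var1 + 1/var2)
   = 3.0303 / (3.0303 + 4.0) = 0.431
w2 = 1 - w1 = 0.569
fused = w1*s1 + w2*s2 = 11.25 + 14.4517
= 25.7017 m


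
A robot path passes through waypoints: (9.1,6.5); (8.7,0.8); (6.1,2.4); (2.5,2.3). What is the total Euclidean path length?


Segment lengths:
  seg1 = sqrt((-0.4)^2 + (-5.7)^2) = 5.714
  seg2 = sqrt((-2.6)^2 + (1.6)^2) = 3.0529
  seg3 = sqrt((-3.6)^2 + (-0.1)^2) = 3.6014
Total = 12.3683


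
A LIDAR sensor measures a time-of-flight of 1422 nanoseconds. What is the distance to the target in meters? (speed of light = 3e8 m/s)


tof = 1422 ns = 1.422e-06 s
dist = c * tof / 2
= 3e8 * 1.422e-06 / 2
= 213.3 m


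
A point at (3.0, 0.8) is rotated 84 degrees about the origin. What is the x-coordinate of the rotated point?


x' = x*cos(theta) - y*sin(theta)
cos(84 deg) = 0.1045, sin(84 deg) = 0.9945
x' = 3.0 * 0.1045 - 0.8 * 0.9945
= 0.3136 - 0.7956
= -0.482


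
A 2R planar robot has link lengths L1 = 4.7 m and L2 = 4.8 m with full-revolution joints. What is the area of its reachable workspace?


r_max = L1 + L2 = 9.5 m
r_min = |L1 - L2| = 0.1 m
Area = pi*(r_max^2 - r_min^2)
= pi*(90.25 - 0.01)
= pi * 90.24
= 283.4973 m^2


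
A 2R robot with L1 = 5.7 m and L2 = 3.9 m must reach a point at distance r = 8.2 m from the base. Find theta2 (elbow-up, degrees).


cos(theta2) = (r^2 - L1^2 - L2^2) / (2*L1*L2)
cos(theta2) = (67.24 - 32.49 - 15.21) / 44.46
cos(theta2) = 0.439496
theta2 = 63.9283 degrees


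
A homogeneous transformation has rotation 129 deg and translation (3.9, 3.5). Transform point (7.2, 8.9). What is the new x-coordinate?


x' = cos(theta)*px - sin(theta)*py + tx
= -0.6293*7.2 - 0.7771*8.9 + 3.9
= -7.5477


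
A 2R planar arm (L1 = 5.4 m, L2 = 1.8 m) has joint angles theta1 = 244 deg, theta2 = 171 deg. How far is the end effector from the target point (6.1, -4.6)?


End effector via forward kinematics:
x = L1*cos(t1) + L2*cos(t1+t2) = -1.3348
y = L1*sin(t1) + L2*sin(t1+t2) = -3.379
Distance to target:
d = sqrt((6.1 - -1.3348)^2 + (-4.6 - -3.379)^2)
= sqrt(55.2758 + 1.4908)
= 7.5344 m


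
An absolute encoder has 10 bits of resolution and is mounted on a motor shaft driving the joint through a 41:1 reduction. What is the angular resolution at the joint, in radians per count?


counts = 2^10 = 1024
effective counts at joint = 1024 * 41 = 41984
resolution = 2*pi / 41984
= 1.4966e-04 rad/count


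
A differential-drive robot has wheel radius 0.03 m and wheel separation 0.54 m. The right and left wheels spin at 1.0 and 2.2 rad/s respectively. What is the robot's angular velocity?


vR = r*wR = 0.03*1.0 = 0.03 m/s
vL = r*wL = 0.03*2.2 = 0.066 m/s
v = (vR+vL)/2 = 0.048 m/s
omega = (vR-vL)/L = -0.0667 rad/s
angular velocity = -0.0667 rad/s


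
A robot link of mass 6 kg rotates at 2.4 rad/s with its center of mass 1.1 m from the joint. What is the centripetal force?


F = m * omega^2 * r
= 6 * 2.4^2 * 1.1
= 6 * 5.76 * 1.1
= 38.016 N


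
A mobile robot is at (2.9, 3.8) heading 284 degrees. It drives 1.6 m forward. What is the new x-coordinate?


x_new = x0 + d*cos(theta)
= 2.9 + 1.6*cos(284)
= 2.9 + 0.3871
= 3.2871


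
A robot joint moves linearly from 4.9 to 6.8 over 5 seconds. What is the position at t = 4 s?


s = t/T = 4/5 = 0.8
p(t) = p0 + (pf-p0)*s
= 4.9 + (6.8 - 4.9) * 0.8
= 6.42


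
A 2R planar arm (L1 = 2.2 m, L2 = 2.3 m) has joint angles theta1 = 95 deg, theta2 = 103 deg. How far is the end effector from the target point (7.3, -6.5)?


End effector via forward kinematics:
x = L1*cos(t1) + L2*cos(t1+t2) = -2.3792
y = L1*sin(t1) + L2*sin(t1+t2) = 1.4809
Distance to target:
d = sqrt((7.3 - -2.3792)^2 + (-6.5 - 1.4809)^2)
= sqrt(93.6864 + 63.6946)
= 12.5452 m


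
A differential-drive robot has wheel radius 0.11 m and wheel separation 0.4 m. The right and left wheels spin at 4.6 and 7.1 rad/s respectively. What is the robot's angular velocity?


vR = r*wR = 0.11*4.6 = 0.506 m/s
vL = r*wL = 0.11*7.1 = 0.781 m/s
v = (vR+vL)/2 = 0.6435 m/s
omega = (vR-vL)/L = -0.6875 rad/s
angular velocity = -0.6875 rad/s


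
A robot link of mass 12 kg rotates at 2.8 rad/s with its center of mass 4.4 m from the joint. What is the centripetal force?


F = m * omega^2 * r
= 12 * 2.8^2 * 4.4
= 12 * 7.84 * 4.4
= 413.952 N


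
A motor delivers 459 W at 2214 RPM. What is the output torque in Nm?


omega = 2214 * 2*pi/60 = 231.8495 rad/s
tau = P / omega = 459 / 231.8495
= 1.9797 Nm


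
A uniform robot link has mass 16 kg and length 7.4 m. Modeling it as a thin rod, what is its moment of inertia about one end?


I = (1/3) * m * L^2
= (1/3) * 16 * 7.4^2
= 0.333333 * 16 * 54.76
= 292.0533 kg*m^2


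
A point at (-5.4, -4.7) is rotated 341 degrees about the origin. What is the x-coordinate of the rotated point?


x' = x*cos(theta) - y*sin(theta)
cos(341 deg) = 0.9455, sin(341 deg) = -0.3256
x' = -5.4 * 0.9455 - -4.7 * -0.3256
= -5.1058 - 1.5302
= -6.636


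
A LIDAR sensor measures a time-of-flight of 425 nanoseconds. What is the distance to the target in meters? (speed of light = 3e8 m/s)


tof = 425 ns = 4.25e-07 s
dist = c * tof / 2
= 3e8 * 4.25e-07 / 2
= 63.75 m


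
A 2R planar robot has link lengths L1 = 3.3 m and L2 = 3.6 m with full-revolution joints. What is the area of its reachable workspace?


r_max = L1 + L2 = 6.9 m
r_min = |L1 - L2| = 0.3 m
Area = pi*(r_max^2 - r_min^2)
= pi*(47.61 - 0.09)
= pi * 47.52
= 149.2885 m^2


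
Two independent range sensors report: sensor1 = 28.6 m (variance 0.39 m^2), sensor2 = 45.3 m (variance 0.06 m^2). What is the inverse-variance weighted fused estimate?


w1 = (1/var1) / (1/var1 + 1/var2)
   = 2.5641 / (2.5641 + 16.6667) = 0.1333
w2 = 1 - w1 = 0.8667
fused = w1*s1 + w2*s2 = 3.8133 + 39.26
= 43.0733 m


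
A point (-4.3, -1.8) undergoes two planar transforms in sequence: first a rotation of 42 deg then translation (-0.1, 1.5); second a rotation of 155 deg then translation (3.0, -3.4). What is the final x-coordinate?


After transform 1:
x1 = cos(42)*-4.3 - sin(42)*-1.8 + -0.1 = -2.0911
y1 = sin(42)*-4.3 + cos(42)*-1.8 + 1.5 = -2.7149
After transform 2:
x2 = cos(155)*-2.0911 - sin(155)*-2.7149 + 3.0
= 6.0425


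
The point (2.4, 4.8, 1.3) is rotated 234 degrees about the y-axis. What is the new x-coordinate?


Rotation about y-axis: x' = x*cos(theta) + z*sin(theta)
= 2.4 * -0.5878 + 1.3 * -0.809
= -2.4624


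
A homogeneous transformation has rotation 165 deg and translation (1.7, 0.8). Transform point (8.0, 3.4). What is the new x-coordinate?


x' = cos(theta)*px - sin(theta)*py + tx
= -0.9659*8.0 - 0.2588*3.4 + 1.7
= -6.9074


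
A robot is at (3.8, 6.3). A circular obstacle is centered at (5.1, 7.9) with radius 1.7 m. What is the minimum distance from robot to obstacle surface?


center_dist = sqrt((3.8-5.1)^2 + (6.3-7.9)^2)
= sqrt(1.69 + 2.56)
= 2.0616
min_dist = center_dist - radius = 2.0616 - 1.7 = 0.3616 m


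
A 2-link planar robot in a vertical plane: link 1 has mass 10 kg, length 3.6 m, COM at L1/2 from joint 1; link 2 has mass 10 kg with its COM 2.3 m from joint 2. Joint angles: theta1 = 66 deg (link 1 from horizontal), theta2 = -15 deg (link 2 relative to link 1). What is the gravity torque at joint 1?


Horizontal distance from joint 1 to link-1 COM:
  x_c1 = (L1/2)*cos(t1) = 1.8 * 0.4067 = 0.7321 m
Horizontal distance from joint 1 to link-2 COM:
  x_c2 = L1*cos(t1) + Lc2*cos(t1+t2)
       = 3.6*0.4067 + 2.3*0.6293 = 2.9117 m
tau1 = m1*g*x_c1 + m2*g*x_c2
     = 10*9.81*0.7321 + 10*9.81*2.9117
     = 71.8216 + 285.6367
     = 357.4582 Nm


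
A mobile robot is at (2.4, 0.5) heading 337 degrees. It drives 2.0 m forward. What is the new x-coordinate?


x_new = x0 + d*cos(theta)
= 2.4 + 2.0*cos(337)
= 2.4 + 1.841
= 4.241


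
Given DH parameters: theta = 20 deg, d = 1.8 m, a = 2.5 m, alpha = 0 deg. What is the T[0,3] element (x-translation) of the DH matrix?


T[0,3] = a * cos(theta)
= 2.5 * cos(20 deg)
= 2.5 * 0.9397
= 2.3492


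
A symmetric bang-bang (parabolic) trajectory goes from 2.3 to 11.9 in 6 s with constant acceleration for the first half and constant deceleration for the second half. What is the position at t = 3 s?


Symmetric rest-to-rest: each phase covers (pf-p0)/2 in time T/2. 0.5*a*(T/2)^2 = (pf-p0)/2 => a = 4*(pf-p0)/T^2
a = 4*(11.9-2.3)/6^2 = 1.0667
t = 3 is in the acceleration phase (t <= T/2).
p = p0 + 0.5*a*t^2 = 2.3 + 0.5*1.0667*3^2
= 7.1


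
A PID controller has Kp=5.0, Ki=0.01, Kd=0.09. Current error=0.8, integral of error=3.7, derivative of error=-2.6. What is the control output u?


u = Kp*e + Ki*int(e) + Kd*de/dt
= 5.0*0.8 + 0.01*3.7 + 0.09*(-2.6)
= 4.0 + 0.037 + -0.234
= 3.803


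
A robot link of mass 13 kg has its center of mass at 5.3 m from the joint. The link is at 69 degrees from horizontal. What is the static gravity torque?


tau = m*g*L*cos(angle)
= 13 * 9.81 * 5.3 * cos(69 deg)
= 13 * 9.81 * 5.3 * 0.3584
= 242.2241 Nm


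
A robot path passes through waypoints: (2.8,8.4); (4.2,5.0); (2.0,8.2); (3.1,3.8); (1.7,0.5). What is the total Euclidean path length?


Segment lengths:
  seg1 = sqrt((1.4)^2 + (-3.4)^2) = 3.677
  seg2 = sqrt((-2.2)^2 + (3.2)^2) = 3.8833
  seg3 = sqrt((1.1)^2 + (-4.4)^2) = 4.5354
  seg4 = sqrt((-1.4)^2 + (-3.3)^2) = 3.5847
Total = 15.6804


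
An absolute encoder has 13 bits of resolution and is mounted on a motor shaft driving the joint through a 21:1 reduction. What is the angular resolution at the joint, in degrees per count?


counts = 2^13 = 8192
effective counts at joint = 8192 * 21 = 172032
resolution = 360 / 172032
= 0.0021 deg/count


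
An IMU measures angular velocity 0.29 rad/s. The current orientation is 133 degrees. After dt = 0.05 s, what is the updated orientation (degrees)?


delta_theta = w * dt = 0.29 * 0.05 = 0.0145 rad
= 0.8308 deg
theta_new = 133 + 0.8308 = 133.8308 deg


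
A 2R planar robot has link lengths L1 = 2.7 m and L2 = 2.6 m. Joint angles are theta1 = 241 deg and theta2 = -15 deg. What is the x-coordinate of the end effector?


Convert angles to radians: theta1 = 4.2062, theta2 = -0.2618
x = L1*cos(theta1) + L2*cos(theta1+theta2)
x = -1.309 + -1.8061
x = -3.1151


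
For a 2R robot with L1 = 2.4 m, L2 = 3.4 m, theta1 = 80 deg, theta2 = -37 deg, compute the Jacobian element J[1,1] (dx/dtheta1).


J[1,1] = -L1*sin(t1) - L2*sin(t1+t2)
= -2.4*sin(80) - 3.4*sin(43)
= -4.6823


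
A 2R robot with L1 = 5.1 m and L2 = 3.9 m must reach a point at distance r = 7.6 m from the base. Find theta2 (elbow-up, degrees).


cos(theta2) = (r^2 - L1^2 - L2^2) / (2*L1*L2)
cos(theta2) = (57.76 - 26.01 - 15.21) / 39.78
cos(theta2) = 0.415787
theta2 = 65.4311 degrees
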